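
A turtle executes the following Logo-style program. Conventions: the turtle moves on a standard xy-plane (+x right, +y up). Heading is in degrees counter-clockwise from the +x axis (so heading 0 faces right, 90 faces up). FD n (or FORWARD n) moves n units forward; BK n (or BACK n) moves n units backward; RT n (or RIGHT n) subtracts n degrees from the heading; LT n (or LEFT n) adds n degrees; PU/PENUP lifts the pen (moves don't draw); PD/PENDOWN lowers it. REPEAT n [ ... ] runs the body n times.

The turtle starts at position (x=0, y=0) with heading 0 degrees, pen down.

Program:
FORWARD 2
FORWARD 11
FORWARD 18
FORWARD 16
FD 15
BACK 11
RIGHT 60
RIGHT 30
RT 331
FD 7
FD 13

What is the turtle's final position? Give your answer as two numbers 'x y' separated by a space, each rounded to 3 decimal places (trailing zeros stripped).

Answer: 60.696 -17.492

Derivation:
Executing turtle program step by step:
Start: pos=(0,0), heading=0, pen down
FD 2: (0,0) -> (2,0) [heading=0, draw]
FD 11: (2,0) -> (13,0) [heading=0, draw]
FD 18: (13,0) -> (31,0) [heading=0, draw]
FD 16: (31,0) -> (47,0) [heading=0, draw]
FD 15: (47,0) -> (62,0) [heading=0, draw]
BK 11: (62,0) -> (51,0) [heading=0, draw]
RT 60: heading 0 -> 300
RT 30: heading 300 -> 270
RT 331: heading 270 -> 299
FD 7: (51,0) -> (54.394,-6.122) [heading=299, draw]
FD 13: (54.394,-6.122) -> (60.696,-17.492) [heading=299, draw]
Final: pos=(60.696,-17.492), heading=299, 8 segment(s) drawn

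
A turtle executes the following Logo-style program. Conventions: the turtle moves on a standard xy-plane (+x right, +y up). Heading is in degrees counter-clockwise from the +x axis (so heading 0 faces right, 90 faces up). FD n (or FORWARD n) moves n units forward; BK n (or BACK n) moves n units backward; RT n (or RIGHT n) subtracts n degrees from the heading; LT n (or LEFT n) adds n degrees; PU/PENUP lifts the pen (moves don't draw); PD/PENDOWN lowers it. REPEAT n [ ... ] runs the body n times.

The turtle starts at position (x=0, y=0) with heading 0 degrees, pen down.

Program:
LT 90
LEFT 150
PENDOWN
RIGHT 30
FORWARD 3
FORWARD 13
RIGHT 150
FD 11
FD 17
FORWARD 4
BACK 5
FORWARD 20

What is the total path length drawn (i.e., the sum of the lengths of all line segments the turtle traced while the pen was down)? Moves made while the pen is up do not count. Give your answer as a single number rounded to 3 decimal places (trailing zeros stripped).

Executing turtle program step by step:
Start: pos=(0,0), heading=0, pen down
LT 90: heading 0 -> 90
LT 150: heading 90 -> 240
PD: pen down
RT 30: heading 240 -> 210
FD 3: (0,0) -> (-2.598,-1.5) [heading=210, draw]
FD 13: (-2.598,-1.5) -> (-13.856,-8) [heading=210, draw]
RT 150: heading 210 -> 60
FD 11: (-13.856,-8) -> (-8.356,1.526) [heading=60, draw]
FD 17: (-8.356,1.526) -> (0.144,16.249) [heading=60, draw]
FD 4: (0.144,16.249) -> (2.144,19.713) [heading=60, draw]
BK 5: (2.144,19.713) -> (-0.356,15.383) [heading=60, draw]
FD 20: (-0.356,15.383) -> (9.644,32.703) [heading=60, draw]
Final: pos=(9.644,32.703), heading=60, 7 segment(s) drawn

Segment lengths:
  seg 1: (0,0) -> (-2.598,-1.5), length = 3
  seg 2: (-2.598,-1.5) -> (-13.856,-8), length = 13
  seg 3: (-13.856,-8) -> (-8.356,1.526), length = 11
  seg 4: (-8.356,1.526) -> (0.144,16.249), length = 17
  seg 5: (0.144,16.249) -> (2.144,19.713), length = 4
  seg 6: (2.144,19.713) -> (-0.356,15.383), length = 5
  seg 7: (-0.356,15.383) -> (9.644,32.703), length = 20
Total = 73

Answer: 73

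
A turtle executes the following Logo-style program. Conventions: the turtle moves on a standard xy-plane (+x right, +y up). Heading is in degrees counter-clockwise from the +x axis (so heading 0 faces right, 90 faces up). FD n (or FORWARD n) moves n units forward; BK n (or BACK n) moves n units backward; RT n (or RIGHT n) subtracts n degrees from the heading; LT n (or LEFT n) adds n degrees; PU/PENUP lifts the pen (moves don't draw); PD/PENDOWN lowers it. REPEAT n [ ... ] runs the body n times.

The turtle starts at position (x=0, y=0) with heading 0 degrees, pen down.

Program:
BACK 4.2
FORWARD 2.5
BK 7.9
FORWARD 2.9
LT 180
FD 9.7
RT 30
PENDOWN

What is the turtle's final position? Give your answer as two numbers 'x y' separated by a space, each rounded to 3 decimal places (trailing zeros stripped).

Answer: -16.4 0

Derivation:
Executing turtle program step by step:
Start: pos=(0,0), heading=0, pen down
BK 4.2: (0,0) -> (-4.2,0) [heading=0, draw]
FD 2.5: (-4.2,0) -> (-1.7,0) [heading=0, draw]
BK 7.9: (-1.7,0) -> (-9.6,0) [heading=0, draw]
FD 2.9: (-9.6,0) -> (-6.7,0) [heading=0, draw]
LT 180: heading 0 -> 180
FD 9.7: (-6.7,0) -> (-16.4,0) [heading=180, draw]
RT 30: heading 180 -> 150
PD: pen down
Final: pos=(-16.4,0), heading=150, 5 segment(s) drawn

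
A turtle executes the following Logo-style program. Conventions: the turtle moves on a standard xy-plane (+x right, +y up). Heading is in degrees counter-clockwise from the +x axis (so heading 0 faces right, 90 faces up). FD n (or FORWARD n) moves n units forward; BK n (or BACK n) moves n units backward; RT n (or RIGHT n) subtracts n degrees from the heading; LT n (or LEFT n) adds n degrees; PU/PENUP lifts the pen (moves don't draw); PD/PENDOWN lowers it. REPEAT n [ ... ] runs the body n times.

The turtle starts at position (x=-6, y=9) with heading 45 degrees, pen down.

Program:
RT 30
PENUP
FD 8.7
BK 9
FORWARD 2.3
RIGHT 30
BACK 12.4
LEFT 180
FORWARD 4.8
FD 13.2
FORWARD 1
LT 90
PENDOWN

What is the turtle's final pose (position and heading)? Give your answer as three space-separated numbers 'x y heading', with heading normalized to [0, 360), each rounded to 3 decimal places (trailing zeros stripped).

Answer: -34.398 17.645 255

Derivation:
Executing turtle program step by step:
Start: pos=(-6,9), heading=45, pen down
RT 30: heading 45 -> 15
PU: pen up
FD 8.7: (-6,9) -> (2.404,11.252) [heading=15, move]
BK 9: (2.404,11.252) -> (-6.29,8.922) [heading=15, move]
FD 2.3: (-6.29,8.922) -> (-4.068,9.518) [heading=15, move]
RT 30: heading 15 -> 345
BK 12.4: (-4.068,9.518) -> (-16.046,12.727) [heading=345, move]
LT 180: heading 345 -> 165
FD 4.8: (-16.046,12.727) -> (-20.682,13.969) [heading=165, move]
FD 13.2: (-20.682,13.969) -> (-33.432,17.386) [heading=165, move]
FD 1: (-33.432,17.386) -> (-34.398,17.645) [heading=165, move]
LT 90: heading 165 -> 255
PD: pen down
Final: pos=(-34.398,17.645), heading=255, 0 segment(s) drawn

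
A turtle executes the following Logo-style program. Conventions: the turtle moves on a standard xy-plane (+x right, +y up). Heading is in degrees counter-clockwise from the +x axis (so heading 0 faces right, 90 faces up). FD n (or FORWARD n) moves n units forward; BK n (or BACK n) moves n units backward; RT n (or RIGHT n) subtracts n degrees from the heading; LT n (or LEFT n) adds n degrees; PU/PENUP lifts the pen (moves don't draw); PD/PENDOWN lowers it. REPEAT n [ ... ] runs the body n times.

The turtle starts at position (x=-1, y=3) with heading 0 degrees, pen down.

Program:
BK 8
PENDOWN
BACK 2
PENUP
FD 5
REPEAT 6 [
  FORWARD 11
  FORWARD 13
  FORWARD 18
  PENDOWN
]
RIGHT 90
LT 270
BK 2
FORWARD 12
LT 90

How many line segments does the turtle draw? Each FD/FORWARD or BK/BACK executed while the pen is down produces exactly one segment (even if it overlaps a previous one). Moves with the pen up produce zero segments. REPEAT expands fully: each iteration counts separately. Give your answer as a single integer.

Executing turtle program step by step:
Start: pos=(-1,3), heading=0, pen down
BK 8: (-1,3) -> (-9,3) [heading=0, draw]
PD: pen down
BK 2: (-9,3) -> (-11,3) [heading=0, draw]
PU: pen up
FD 5: (-11,3) -> (-6,3) [heading=0, move]
REPEAT 6 [
  -- iteration 1/6 --
  FD 11: (-6,3) -> (5,3) [heading=0, move]
  FD 13: (5,3) -> (18,3) [heading=0, move]
  FD 18: (18,3) -> (36,3) [heading=0, move]
  PD: pen down
  -- iteration 2/6 --
  FD 11: (36,3) -> (47,3) [heading=0, draw]
  FD 13: (47,3) -> (60,3) [heading=0, draw]
  FD 18: (60,3) -> (78,3) [heading=0, draw]
  PD: pen down
  -- iteration 3/6 --
  FD 11: (78,3) -> (89,3) [heading=0, draw]
  FD 13: (89,3) -> (102,3) [heading=0, draw]
  FD 18: (102,3) -> (120,3) [heading=0, draw]
  PD: pen down
  -- iteration 4/6 --
  FD 11: (120,3) -> (131,3) [heading=0, draw]
  FD 13: (131,3) -> (144,3) [heading=0, draw]
  FD 18: (144,3) -> (162,3) [heading=0, draw]
  PD: pen down
  -- iteration 5/6 --
  FD 11: (162,3) -> (173,3) [heading=0, draw]
  FD 13: (173,3) -> (186,3) [heading=0, draw]
  FD 18: (186,3) -> (204,3) [heading=0, draw]
  PD: pen down
  -- iteration 6/6 --
  FD 11: (204,3) -> (215,3) [heading=0, draw]
  FD 13: (215,3) -> (228,3) [heading=0, draw]
  FD 18: (228,3) -> (246,3) [heading=0, draw]
  PD: pen down
]
RT 90: heading 0 -> 270
LT 270: heading 270 -> 180
BK 2: (246,3) -> (248,3) [heading=180, draw]
FD 12: (248,3) -> (236,3) [heading=180, draw]
LT 90: heading 180 -> 270
Final: pos=(236,3), heading=270, 19 segment(s) drawn
Segments drawn: 19

Answer: 19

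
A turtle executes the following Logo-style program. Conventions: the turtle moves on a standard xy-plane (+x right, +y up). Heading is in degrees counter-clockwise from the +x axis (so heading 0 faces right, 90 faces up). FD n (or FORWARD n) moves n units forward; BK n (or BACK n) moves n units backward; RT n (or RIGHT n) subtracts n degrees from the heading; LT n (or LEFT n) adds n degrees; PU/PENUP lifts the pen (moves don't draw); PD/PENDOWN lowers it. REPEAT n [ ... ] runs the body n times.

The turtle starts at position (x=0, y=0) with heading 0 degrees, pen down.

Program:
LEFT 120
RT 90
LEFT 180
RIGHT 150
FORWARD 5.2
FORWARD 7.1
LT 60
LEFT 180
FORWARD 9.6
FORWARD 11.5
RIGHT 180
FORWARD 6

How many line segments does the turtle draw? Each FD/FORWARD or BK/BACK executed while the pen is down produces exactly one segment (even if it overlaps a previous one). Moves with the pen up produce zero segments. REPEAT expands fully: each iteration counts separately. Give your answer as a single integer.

Answer: 5

Derivation:
Executing turtle program step by step:
Start: pos=(0,0), heading=0, pen down
LT 120: heading 0 -> 120
RT 90: heading 120 -> 30
LT 180: heading 30 -> 210
RT 150: heading 210 -> 60
FD 5.2: (0,0) -> (2.6,4.503) [heading=60, draw]
FD 7.1: (2.6,4.503) -> (6.15,10.652) [heading=60, draw]
LT 60: heading 60 -> 120
LT 180: heading 120 -> 300
FD 9.6: (6.15,10.652) -> (10.95,2.338) [heading=300, draw]
FD 11.5: (10.95,2.338) -> (16.7,-7.621) [heading=300, draw]
RT 180: heading 300 -> 120
FD 6: (16.7,-7.621) -> (13.7,-2.425) [heading=120, draw]
Final: pos=(13.7,-2.425), heading=120, 5 segment(s) drawn
Segments drawn: 5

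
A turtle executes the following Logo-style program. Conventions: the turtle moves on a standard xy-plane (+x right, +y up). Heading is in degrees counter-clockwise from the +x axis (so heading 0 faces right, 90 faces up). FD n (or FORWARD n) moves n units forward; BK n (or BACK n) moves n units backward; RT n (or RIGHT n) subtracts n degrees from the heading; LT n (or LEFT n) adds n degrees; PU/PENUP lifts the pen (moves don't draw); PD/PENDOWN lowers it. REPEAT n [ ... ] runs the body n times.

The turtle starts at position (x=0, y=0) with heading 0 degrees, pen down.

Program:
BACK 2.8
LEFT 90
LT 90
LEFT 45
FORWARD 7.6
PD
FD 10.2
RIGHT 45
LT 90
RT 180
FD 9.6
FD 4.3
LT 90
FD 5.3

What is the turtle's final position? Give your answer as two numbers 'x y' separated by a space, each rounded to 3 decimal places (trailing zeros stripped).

Answer: -20.687 1.313

Derivation:
Executing turtle program step by step:
Start: pos=(0,0), heading=0, pen down
BK 2.8: (0,0) -> (-2.8,0) [heading=0, draw]
LT 90: heading 0 -> 90
LT 90: heading 90 -> 180
LT 45: heading 180 -> 225
FD 7.6: (-2.8,0) -> (-8.174,-5.374) [heading=225, draw]
PD: pen down
FD 10.2: (-8.174,-5.374) -> (-15.387,-12.587) [heading=225, draw]
RT 45: heading 225 -> 180
LT 90: heading 180 -> 270
RT 180: heading 270 -> 90
FD 9.6: (-15.387,-12.587) -> (-15.387,-2.987) [heading=90, draw]
FD 4.3: (-15.387,-2.987) -> (-15.387,1.313) [heading=90, draw]
LT 90: heading 90 -> 180
FD 5.3: (-15.387,1.313) -> (-20.687,1.313) [heading=180, draw]
Final: pos=(-20.687,1.313), heading=180, 6 segment(s) drawn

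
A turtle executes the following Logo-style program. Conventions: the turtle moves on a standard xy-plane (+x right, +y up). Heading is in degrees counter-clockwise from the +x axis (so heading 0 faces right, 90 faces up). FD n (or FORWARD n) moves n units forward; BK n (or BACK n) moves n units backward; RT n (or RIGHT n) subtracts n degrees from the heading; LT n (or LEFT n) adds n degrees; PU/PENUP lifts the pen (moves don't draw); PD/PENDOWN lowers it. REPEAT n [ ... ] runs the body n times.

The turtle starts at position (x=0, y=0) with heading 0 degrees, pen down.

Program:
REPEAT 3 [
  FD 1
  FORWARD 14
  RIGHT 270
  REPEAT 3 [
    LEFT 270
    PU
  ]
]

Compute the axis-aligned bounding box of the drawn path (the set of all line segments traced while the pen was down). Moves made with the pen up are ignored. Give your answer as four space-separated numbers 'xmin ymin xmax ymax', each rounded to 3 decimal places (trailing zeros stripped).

Executing turtle program step by step:
Start: pos=(0,0), heading=0, pen down
REPEAT 3 [
  -- iteration 1/3 --
  FD 1: (0,0) -> (1,0) [heading=0, draw]
  FD 14: (1,0) -> (15,0) [heading=0, draw]
  RT 270: heading 0 -> 90
  REPEAT 3 [
    -- iteration 1/3 --
    LT 270: heading 90 -> 0
    PU: pen up
    -- iteration 2/3 --
    LT 270: heading 0 -> 270
    PU: pen up
    -- iteration 3/3 --
    LT 270: heading 270 -> 180
    PU: pen up
  ]
  -- iteration 2/3 --
  FD 1: (15,0) -> (14,0) [heading=180, move]
  FD 14: (14,0) -> (0,0) [heading=180, move]
  RT 270: heading 180 -> 270
  REPEAT 3 [
    -- iteration 1/3 --
    LT 270: heading 270 -> 180
    PU: pen up
    -- iteration 2/3 --
    LT 270: heading 180 -> 90
    PU: pen up
    -- iteration 3/3 --
    LT 270: heading 90 -> 0
    PU: pen up
  ]
  -- iteration 3/3 --
  FD 1: (0,0) -> (1,0) [heading=0, move]
  FD 14: (1,0) -> (15,0) [heading=0, move]
  RT 270: heading 0 -> 90
  REPEAT 3 [
    -- iteration 1/3 --
    LT 270: heading 90 -> 0
    PU: pen up
    -- iteration 2/3 --
    LT 270: heading 0 -> 270
    PU: pen up
    -- iteration 3/3 --
    LT 270: heading 270 -> 180
    PU: pen up
  ]
]
Final: pos=(15,0), heading=180, 2 segment(s) drawn

Segment endpoints: x in {0, 1, 15}, y in {0}
xmin=0, ymin=0, xmax=15, ymax=0

Answer: 0 0 15 0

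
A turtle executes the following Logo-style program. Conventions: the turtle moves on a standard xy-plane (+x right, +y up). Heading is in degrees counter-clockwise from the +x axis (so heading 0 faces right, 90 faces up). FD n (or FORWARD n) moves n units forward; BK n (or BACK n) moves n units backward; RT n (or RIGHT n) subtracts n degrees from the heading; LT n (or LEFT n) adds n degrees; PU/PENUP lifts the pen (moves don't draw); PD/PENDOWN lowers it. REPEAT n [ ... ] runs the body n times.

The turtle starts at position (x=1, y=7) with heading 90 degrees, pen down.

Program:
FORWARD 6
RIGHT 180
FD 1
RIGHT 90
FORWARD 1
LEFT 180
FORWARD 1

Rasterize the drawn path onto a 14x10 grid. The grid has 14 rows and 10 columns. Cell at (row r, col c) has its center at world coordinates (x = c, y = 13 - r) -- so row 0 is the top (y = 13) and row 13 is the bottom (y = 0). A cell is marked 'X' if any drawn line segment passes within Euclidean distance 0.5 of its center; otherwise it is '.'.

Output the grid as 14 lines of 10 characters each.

Answer: .X........
XX........
.X........
.X........
.X........
.X........
.X........
..........
..........
..........
..........
..........
..........
..........

Derivation:
Segment 0: (1,7) -> (1,13)
Segment 1: (1,13) -> (1,12)
Segment 2: (1,12) -> (0,12)
Segment 3: (0,12) -> (1,12)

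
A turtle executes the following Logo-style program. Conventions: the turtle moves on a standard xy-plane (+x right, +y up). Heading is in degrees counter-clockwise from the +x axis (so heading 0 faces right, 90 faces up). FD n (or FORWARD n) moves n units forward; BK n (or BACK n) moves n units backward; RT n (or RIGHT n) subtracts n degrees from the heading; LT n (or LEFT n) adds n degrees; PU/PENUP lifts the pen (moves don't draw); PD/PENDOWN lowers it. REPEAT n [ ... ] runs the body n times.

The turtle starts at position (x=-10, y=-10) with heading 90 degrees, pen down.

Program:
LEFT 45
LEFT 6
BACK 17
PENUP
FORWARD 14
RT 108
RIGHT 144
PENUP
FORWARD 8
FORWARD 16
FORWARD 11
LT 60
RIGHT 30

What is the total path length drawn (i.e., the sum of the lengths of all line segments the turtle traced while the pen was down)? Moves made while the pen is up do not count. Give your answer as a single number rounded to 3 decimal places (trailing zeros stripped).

Answer: 17

Derivation:
Executing turtle program step by step:
Start: pos=(-10,-10), heading=90, pen down
LT 45: heading 90 -> 135
LT 6: heading 135 -> 141
BK 17: (-10,-10) -> (3.211,-20.698) [heading=141, draw]
PU: pen up
FD 14: (3.211,-20.698) -> (-7.669,-11.888) [heading=141, move]
RT 108: heading 141 -> 33
RT 144: heading 33 -> 249
PU: pen up
FD 8: (-7.669,-11.888) -> (-10.536,-19.357) [heading=249, move]
FD 16: (-10.536,-19.357) -> (-16.269,-34.294) [heading=249, move]
FD 11: (-16.269,-34.294) -> (-20.211,-44.563) [heading=249, move]
LT 60: heading 249 -> 309
RT 30: heading 309 -> 279
Final: pos=(-20.211,-44.563), heading=279, 1 segment(s) drawn

Segment lengths:
  seg 1: (-10,-10) -> (3.211,-20.698), length = 17
Total = 17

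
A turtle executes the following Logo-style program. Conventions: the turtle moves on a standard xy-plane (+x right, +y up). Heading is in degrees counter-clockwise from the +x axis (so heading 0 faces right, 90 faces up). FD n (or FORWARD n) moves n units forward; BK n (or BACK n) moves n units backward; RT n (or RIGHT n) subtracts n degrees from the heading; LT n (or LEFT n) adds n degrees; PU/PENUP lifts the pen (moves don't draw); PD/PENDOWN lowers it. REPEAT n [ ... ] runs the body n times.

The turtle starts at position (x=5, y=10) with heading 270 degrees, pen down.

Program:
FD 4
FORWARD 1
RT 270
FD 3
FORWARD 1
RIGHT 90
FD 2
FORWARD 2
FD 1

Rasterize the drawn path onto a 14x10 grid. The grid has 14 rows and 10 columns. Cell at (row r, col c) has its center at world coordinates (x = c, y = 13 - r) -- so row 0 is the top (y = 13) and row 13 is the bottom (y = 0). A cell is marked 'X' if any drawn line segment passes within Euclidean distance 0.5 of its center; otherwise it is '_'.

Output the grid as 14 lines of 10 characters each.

Segment 0: (5,10) -> (5,6)
Segment 1: (5,6) -> (5,5)
Segment 2: (5,5) -> (8,5)
Segment 3: (8,5) -> (9,5)
Segment 4: (9,5) -> (9,3)
Segment 5: (9,3) -> (9,1)
Segment 6: (9,1) -> (9,0)

Answer: __________
__________
__________
_____X____
_____X____
_____X____
_____X____
_____X____
_____XXXXX
_________X
_________X
_________X
_________X
_________X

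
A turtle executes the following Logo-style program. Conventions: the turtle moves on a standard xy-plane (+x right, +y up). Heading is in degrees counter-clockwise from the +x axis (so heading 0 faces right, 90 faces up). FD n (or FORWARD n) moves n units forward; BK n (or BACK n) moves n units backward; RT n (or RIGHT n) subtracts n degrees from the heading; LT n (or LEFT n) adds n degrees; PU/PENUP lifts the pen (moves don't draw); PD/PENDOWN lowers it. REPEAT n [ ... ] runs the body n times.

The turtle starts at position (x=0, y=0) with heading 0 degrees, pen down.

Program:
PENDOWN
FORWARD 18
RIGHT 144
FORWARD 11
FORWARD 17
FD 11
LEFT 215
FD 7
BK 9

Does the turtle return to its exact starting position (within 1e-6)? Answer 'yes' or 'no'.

Executing turtle program step by step:
Start: pos=(0,0), heading=0, pen down
PD: pen down
FD 18: (0,0) -> (18,0) [heading=0, draw]
RT 144: heading 0 -> 216
FD 11: (18,0) -> (9.101,-6.466) [heading=216, draw]
FD 17: (9.101,-6.466) -> (-4.652,-16.458) [heading=216, draw]
FD 11: (-4.652,-16.458) -> (-13.552,-22.924) [heading=216, draw]
LT 215: heading 216 -> 71
FD 7: (-13.552,-22.924) -> (-11.273,-16.305) [heading=71, draw]
BK 9: (-11.273,-16.305) -> (-14.203,-24.815) [heading=71, draw]
Final: pos=(-14.203,-24.815), heading=71, 6 segment(s) drawn

Start position: (0, 0)
Final position: (-14.203, -24.815)
Distance = 28.592; >= 1e-6 -> NOT closed

Answer: no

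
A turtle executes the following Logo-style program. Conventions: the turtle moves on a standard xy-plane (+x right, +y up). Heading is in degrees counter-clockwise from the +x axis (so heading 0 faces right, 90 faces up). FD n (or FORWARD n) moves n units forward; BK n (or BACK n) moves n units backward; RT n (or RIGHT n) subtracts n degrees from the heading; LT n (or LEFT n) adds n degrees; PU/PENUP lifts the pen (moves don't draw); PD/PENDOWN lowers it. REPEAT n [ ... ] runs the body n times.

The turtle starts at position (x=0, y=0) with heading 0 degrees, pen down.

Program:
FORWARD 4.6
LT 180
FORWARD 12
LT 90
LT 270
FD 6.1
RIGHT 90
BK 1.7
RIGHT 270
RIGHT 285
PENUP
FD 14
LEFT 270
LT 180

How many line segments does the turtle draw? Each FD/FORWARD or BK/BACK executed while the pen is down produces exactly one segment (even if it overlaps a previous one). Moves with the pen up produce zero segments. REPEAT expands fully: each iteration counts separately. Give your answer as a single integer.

Executing turtle program step by step:
Start: pos=(0,0), heading=0, pen down
FD 4.6: (0,0) -> (4.6,0) [heading=0, draw]
LT 180: heading 0 -> 180
FD 12: (4.6,0) -> (-7.4,0) [heading=180, draw]
LT 90: heading 180 -> 270
LT 270: heading 270 -> 180
FD 6.1: (-7.4,0) -> (-13.5,0) [heading=180, draw]
RT 90: heading 180 -> 90
BK 1.7: (-13.5,0) -> (-13.5,-1.7) [heading=90, draw]
RT 270: heading 90 -> 180
RT 285: heading 180 -> 255
PU: pen up
FD 14: (-13.5,-1.7) -> (-17.123,-15.223) [heading=255, move]
LT 270: heading 255 -> 165
LT 180: heading 165 -> 345
Final: pos=(-17.123,-15.223), heading=345, 4 segment(s) drawn
Segments drawn: 4

Answer: 4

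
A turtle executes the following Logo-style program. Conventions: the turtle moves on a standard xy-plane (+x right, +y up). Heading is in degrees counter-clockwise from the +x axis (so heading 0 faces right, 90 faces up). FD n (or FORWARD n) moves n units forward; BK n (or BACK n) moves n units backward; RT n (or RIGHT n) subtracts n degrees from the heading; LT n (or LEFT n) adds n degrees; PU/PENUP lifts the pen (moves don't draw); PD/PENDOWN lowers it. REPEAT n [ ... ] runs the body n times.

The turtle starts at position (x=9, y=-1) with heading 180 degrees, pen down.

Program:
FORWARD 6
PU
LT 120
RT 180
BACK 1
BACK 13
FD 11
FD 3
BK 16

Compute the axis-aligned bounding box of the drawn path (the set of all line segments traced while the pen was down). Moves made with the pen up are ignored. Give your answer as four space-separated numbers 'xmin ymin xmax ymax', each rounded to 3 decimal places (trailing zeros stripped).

Executing turtle program step by step:
Start: pos=(9,-1), heading=180, pen down
FD 6: (9,-1) -> (3,-1) [heading=180, draw]
PU: pen up
LT 120: heading 180 -> 300
RT 180: heading 300 -> 120
BK 1: (3,-1) -> (3.5,-1.866) [heading=120, move]
BK 13: (3.5,-1.866) -> (10,-13.124) [heading=120, move]
FD 11: (10,-13.124) -> (4.5,-3.598) [heading=120, move]
FD 3: (4.5,-3.598) -> (3,-1) [heading=120, move]
BK 16: (3,-1) -> (11,-14.856) [heading=120, move]
Final: pos=(11,-14.856), heading=120, 1 segment(s) drawn

Segment endpoints: x in {3, 9}, y in {-1, -1}
xmin=3, ymin=-1, xmax=9, ymax=-1

Answer: 3 -1 9 -1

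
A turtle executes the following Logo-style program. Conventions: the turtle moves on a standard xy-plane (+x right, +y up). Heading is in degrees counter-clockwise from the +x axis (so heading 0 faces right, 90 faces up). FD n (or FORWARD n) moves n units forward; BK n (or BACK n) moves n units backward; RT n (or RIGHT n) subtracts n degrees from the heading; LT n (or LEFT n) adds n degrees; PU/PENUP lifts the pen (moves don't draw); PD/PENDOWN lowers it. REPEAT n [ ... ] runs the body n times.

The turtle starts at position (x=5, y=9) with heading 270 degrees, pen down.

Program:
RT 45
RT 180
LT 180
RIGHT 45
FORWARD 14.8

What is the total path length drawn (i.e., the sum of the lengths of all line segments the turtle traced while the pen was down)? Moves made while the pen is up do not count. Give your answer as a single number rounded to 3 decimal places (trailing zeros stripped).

Answer: 14.8

Derivation:
Executing turtle program step by step:
Start: pos=(5,9), heading=270, pen down
RT 45: heading 270 -> 225
RT 180: heading 225 -> 45
LT 180: heading 45 -> 225
RT 45: heading 225 -> 180
FD 14.8: (5,9) -> (-9.8,9) [heading=180, draw]
Final: pos=(-9.8,9), heading=180, 1 segment(s) drawn

Segment lengths:
  seg 1: (5,9) -> (-9.8,9), length = 14.8
Total = 14.8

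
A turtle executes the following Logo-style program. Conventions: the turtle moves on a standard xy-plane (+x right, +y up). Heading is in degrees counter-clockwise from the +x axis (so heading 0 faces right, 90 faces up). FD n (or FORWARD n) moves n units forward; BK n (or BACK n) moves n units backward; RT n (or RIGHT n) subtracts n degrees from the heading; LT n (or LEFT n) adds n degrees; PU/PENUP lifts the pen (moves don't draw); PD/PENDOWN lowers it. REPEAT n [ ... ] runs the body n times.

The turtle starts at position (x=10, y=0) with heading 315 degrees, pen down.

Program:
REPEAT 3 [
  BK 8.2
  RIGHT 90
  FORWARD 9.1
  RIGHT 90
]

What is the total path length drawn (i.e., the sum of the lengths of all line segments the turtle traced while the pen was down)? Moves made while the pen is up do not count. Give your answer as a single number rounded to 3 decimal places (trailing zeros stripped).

Executing turtle program step by step:
Start: pos=(10,0), heading=315, pen down
REPEAT 3 [
  -- iteration 1/3 --
  BK 8.2: (10,0) -> (4.202,5.798) [heading=315, draw]
  RT 90: heading 315 -> 225
  FD 9.1: (4.202,5.798) -> (-2.233,-0.636) [heading=225, draw]
  RT 90: heading 225 -> 135
  -- iteration 2/3 --
  BK 8.2: (-2.233,-0.636) -> (3.565,-6.435) [heading=135, draw]
  RT 90: heading 135 -> 45
  FD 9.1: (3.565,-6.435) -> (10,0) [heading=45, draw]
  RT 90: heading 45 -> 315
  -- iteration 3/3 --
  BK 8.2: (10,0) -> (4.202,5.798) [heading=315, draw]
  RT 90: heading 315 -> 225
  FD 9.1: (4.202,5.798) -> (-2.233,-0.636) [heading=225, draw]
  RT 90: heading 225 -> 135
]
Final: pos=(-2.233,-0.636), heading=135, 6 segment(s) drawn

Segment lengths:
  seg 1: (10,0) -> (4.202,5.798), length = 8.2
  seg 2: (4.202,5.798) -> (-2.233,-0.636), length = 9.1
  seg 3: (-2.233,-0.636) -> (3.565,-6.435), length = 8.2
  seg 4: (3.565,-6.435) -> (10,0), length = 9.1
  seg 5: (10,0) -> (4.202,5.798), length = 8.2
  seg 6: (4.202,5.798) -> (-2.233,-0.636), length = 9.1
Total = 51.9

Answer: 51.9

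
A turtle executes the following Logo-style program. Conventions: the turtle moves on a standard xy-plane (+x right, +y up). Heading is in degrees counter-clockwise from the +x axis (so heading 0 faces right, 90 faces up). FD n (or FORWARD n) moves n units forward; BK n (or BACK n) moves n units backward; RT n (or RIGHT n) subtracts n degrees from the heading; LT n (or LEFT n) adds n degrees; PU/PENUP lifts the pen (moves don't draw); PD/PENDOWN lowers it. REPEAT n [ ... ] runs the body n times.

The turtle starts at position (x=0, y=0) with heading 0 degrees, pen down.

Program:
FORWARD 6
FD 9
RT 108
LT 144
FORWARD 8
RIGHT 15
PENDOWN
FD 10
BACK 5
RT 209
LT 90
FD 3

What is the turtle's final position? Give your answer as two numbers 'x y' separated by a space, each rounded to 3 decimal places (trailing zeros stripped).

Answer: 25.723 3.523

Derivation:
Executing turtle program step by step:
Start: pos=(0,0), heading=0, pen down
FD 6: (0,0) -> (6,0) [heading=0, draw]
FD 9: (6,0) -> (15,0) [heading=0, draw]
RT 108: heading 0 -> 252
LT 144: heading 252 -> 36
FD 8: (15,0) -> (21.472,4.702) [heading=36, draw]
RT 15: heading 36 -> 21
PD: pen down
FD 10: (21.472,4.702) -> (30.808,8.286) [heading=21, draw]
BK 5: (30.808,8.286) -> (26.14,6.494) [heading=21, draw]
RT 209: heading 21 -> 172
LT 90: heading 172 -> 262
FD 3: (26.14,6.494) -> (25.723,3.523) [heading=262, draw]
Final: pos=(25.723,3.523), heading=262, 6 segment(s) drawn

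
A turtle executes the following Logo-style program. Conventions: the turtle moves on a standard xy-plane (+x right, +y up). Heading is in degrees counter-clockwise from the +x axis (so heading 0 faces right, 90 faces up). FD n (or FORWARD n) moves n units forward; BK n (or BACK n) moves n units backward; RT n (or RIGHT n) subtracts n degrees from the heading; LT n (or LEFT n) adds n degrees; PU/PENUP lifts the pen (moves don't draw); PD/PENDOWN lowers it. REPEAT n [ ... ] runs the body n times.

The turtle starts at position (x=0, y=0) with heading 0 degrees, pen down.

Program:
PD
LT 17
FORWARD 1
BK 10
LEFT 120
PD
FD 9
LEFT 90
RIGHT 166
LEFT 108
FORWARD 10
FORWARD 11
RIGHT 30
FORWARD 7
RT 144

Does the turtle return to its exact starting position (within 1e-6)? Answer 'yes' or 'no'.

Executing turtle program step by step:
Start: pos=(0,0), heading=0, pen down
PD: pen down
LT 17: heading 0 -> 17
FD 1: (0,0) -> (0.956,0.292) [heading=17, draw]
BK 10: (0.956,0.292) -> (-8.607,-2.631) [heading=17, draw]
LT 120: heading 17 -> 137
PD: pen down
FD 9: (-8.607,-2.631) -> (-15.189,3.507) [heading=137, draw]
LT 90: heading 137 -> 227
RT 166: heading 227 -> 61
LT 108: heading 61 -> 169
FD 10: (-15.189,3.507) -> (-25.005,5.415) [heading=169, draw]
FD 11: (-25.005,5.415) -> (-35.803,7.514) [heading=169, draw]
RT 30: heading 169 -> 139
FD 7: (-35.803,7.514) -> (-41.086,12.106) [heading=139, draw]
RT 144: heading 139 -> 355
Final: pos=(-41.086,12.106), heading=355, 6 segment(s) drawn

Start position: (0, 0)
Final position: (-41.086, 12.106)
Distance = 42.832; >= 1e-6 -> NOT closed

Answer: no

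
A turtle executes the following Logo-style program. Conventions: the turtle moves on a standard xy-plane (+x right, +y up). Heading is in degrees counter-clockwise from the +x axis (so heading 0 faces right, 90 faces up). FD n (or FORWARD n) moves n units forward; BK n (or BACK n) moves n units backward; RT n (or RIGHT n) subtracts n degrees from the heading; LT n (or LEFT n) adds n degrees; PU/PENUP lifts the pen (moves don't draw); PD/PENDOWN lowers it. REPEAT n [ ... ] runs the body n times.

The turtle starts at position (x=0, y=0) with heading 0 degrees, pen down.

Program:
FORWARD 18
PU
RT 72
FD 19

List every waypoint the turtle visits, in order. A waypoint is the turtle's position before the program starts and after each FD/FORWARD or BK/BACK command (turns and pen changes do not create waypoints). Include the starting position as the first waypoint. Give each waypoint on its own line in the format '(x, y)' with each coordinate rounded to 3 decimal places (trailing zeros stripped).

Answer: (0, 0)
(18, 0)
(23.871, -18.07)

Derivation:
Executing turtle program step by step:
Start: pos=(0,0), heading=0, pen down
FD 18: (0,0) -> (18,0) [heading=0, draw]
PU: pen up
RT 72: heading 0 -> 288
FD 19: (18,0) -> (23.871,-18.07) [heading=288, move]
Final: pos=(23.871,-18.07), heading=288, 1 segment(s) drawn
Waypoints (3 total):
(0, 0)
(18, 0)
(23.871, -18.07)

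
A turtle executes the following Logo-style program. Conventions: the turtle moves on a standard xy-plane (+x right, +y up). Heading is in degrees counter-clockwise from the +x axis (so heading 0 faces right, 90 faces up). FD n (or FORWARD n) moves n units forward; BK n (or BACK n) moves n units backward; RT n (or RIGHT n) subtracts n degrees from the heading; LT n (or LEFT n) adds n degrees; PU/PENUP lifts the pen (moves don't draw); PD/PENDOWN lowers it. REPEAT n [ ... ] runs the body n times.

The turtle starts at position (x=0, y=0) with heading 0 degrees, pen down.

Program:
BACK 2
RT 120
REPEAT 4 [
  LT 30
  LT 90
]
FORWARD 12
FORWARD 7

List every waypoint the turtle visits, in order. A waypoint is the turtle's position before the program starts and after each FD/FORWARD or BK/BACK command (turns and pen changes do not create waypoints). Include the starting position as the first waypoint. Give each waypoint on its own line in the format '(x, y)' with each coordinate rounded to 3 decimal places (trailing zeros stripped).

Answer: (0, 0)
(-2, 0)
(10, 0)
(17, 0)

Derivation:
Executing turtle program step by step:
Start: pos=(0,0), heading=0, pen down
BK 2: (0,0) -> (-2,0) [heading=0, draw]
RT 120: heading 0 -> 240
REPEAT 4 [
  -- iteration 1/4 --
  LT 30: heading 240 -> 270
  LT 90: heading 270 -> 0
  -- iteration 2/4 --
  LT 30: heading 0 -> 30
  LT 90: heading 30 -> 120
  -- iteration 3/4 --
  LT 30: heading 120 -> 150
  LT 90: heading 150 -> 240
  -- iteration 4/4 --
  LT 30: heading 240 -> 270
  LT 90: heading 270 -> 0
]
FD 12: (-2,0) -> (10,0) [heading=0, draw]
FD 7: (10,0) -> (17,0) [heading=0, draw]
Final: pos=(17,0), heading=0, 3 segment(s) drawn
Waypoints (4 total):
(0, 0)
(-2, 0)
(10, 0)
(17, 0)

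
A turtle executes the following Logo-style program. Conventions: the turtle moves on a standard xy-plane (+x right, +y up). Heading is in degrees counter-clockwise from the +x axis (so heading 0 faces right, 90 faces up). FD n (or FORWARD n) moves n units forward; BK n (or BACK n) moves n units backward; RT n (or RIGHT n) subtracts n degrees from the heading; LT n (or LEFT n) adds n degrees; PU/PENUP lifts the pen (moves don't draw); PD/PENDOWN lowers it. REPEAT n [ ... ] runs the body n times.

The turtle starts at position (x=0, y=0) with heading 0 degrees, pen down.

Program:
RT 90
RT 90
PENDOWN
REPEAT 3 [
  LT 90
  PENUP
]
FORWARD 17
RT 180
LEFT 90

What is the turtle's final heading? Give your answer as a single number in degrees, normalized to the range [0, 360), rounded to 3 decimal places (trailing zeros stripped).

Answer: 0

Derivation:
Executing turtle program step by step:
Start: pos=(0,0), heading=0, pen down
RT 90: heading 0 -> 270
RT 90: heading 270 -> 180
PD: pen down
REPEAT 3 [
  -- iteration 1/3 --
  LT 90: heading 180 -> 270
  PU: pen up
  -- iteration 2/3 --
  LT 90: heading 270 -> 0
  PU: pen up
  -- iteration 3/3 --
  LT 90: heading 0 -> 90
  PU: pen up
]
FD 17: (0,0) -> (0,17) [heading=90, move]
RT 180: heading 90 -> 270
LT 90: heading 270 -> 0
Final: pos=(0,17), heading=0, 0 segment(s) drawn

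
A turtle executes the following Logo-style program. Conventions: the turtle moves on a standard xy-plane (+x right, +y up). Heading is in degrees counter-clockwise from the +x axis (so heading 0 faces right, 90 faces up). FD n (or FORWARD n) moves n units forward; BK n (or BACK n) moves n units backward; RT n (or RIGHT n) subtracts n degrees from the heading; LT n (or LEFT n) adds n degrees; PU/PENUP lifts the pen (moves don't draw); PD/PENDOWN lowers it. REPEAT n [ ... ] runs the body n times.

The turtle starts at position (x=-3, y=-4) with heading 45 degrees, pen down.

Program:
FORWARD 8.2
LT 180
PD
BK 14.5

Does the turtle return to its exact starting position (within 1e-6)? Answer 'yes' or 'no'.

Answer: no

Derivation:
Executing turtle program step by step:
Start: pos=(-3,-4), heading=45, pen down
FD 8.2: (-3,-4) -> (2.798,1.798) [heading=45, draw]
LT 180: heading 45 -> 225
PD: pen down
BK 14.5: (2.798,1.798) -> (13.051,12.051) [heading=225, draw]
Final: pos=(13.051,12.051), heading=225, 2 segment(s) drawn

Start position: (-3, -4)
Final position: (13.051, 12.051)
Distance = 22.7; >= 1e-6 -> NOT closed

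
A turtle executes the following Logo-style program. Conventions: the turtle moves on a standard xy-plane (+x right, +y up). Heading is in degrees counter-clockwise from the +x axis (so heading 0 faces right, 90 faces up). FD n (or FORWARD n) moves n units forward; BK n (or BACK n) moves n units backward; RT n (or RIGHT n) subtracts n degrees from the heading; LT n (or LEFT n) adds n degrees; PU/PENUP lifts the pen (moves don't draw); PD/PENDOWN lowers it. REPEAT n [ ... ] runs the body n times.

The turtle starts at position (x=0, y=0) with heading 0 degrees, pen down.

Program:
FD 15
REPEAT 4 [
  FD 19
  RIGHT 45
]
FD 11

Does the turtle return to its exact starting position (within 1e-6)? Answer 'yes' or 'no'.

Answer: no

Derivation:
Executing turtle program step by step:
Start: pos=(0,0), heading=0, pen down
FD 15: (0,0) -> (15,0) [heading=0, draw]
REPEAT 4 [
  -- iteration 1/4 --
  FD 19: (15,0) -> (34,0) [heading=0, draw]
  RT 45: heading 0 -> 315
  -- iteration 2/4 --
  FD 19: (34,0) -> (47.435,-13.435) [heading=315, draw]
  RT 45: heading 315 -> 270
  -- iteration 3/4 --
  FD 19: (47.435,-13.435) -> (47.435,-32.435) [heading=270, draw]
  RT 45: heading 270 -> 225
  -- iteration 4/4 --
  FD 19: (47.435,-32.435) -> (34,-45.87) [heading=225, draw]
  RT 45: heading 225 -> 180
]
FD 11: (34,-45.87) -> (23,-45.87) [heading=180, draw]
Final: pos=(23,-45.87), heading=180, 6 segment(s) drawn

Start position: (0, 0)
Final position: (23, -45.87)
Distance = 51.313; >= 1e-6 -> NOT closed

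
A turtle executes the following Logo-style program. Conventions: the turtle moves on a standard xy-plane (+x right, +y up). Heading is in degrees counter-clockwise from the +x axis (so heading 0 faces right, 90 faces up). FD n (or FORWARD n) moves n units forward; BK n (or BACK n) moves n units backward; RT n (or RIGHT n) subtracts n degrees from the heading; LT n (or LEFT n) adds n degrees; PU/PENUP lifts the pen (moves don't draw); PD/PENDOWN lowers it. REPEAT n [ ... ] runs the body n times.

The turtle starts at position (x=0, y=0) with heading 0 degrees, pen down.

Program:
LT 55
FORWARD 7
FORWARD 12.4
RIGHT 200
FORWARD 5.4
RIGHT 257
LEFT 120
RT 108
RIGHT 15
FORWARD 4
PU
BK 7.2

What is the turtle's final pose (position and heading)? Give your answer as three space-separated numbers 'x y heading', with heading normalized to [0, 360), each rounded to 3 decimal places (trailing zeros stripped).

Executing turtle program step by step:
Start: pos=(0,0), heading=0, pen down
LT 55: heading 0 -> 55
FD 7: (0,0) -> (4.015,5.734) [heading=55, draw]
FD 12.4: (4.015,5.734) -> (11.127,15.892) [heading=55, draw]
RT 200: heading 55 -> 215
FD 5.4: (11.127,15.892) -> (6.704,12.794) [heading=215, draw]
RT 257: heading 215 -> 318
LT 120: heading 318 -> 78
RT 108: heading 78 -> 330
RT 15: heading 330 -> 315
FD 4: (6.704,12.794) -> (9.532,9.966) [heading=315, draw]
PU: pen up
BK 7.2: (9.532,9.966) -> (4.441,15.057) [heading=315, move]
Final: pos=(4.441,15.057), heading=315, 4 segment(s) drawn

Answer: 4.441 15.057 315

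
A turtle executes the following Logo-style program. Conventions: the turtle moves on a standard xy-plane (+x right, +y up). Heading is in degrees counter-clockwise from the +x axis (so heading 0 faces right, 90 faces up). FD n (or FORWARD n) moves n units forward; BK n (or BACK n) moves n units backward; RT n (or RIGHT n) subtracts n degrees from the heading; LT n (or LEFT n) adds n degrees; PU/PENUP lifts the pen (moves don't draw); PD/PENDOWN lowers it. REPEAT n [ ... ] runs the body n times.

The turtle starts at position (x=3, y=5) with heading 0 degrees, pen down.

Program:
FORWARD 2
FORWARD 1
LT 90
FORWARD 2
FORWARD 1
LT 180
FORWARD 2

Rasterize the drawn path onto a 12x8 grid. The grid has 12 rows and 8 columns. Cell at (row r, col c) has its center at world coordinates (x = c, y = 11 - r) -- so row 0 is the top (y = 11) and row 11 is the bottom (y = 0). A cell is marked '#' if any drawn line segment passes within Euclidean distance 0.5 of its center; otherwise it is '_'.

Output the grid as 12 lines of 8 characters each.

Answer: ________
________
________
______#_
______#_
______#_
___####_
________
________
________
________
________

Derivation:
Segment 0: (3,5) -> (5,5)
Segment 1: (5,5) -> (6,5)
Segment 2: (6,5) -> (6,7)
Segment 3: (6,7) -> (6,8)
Segment 4: (6,8) -> (6,6)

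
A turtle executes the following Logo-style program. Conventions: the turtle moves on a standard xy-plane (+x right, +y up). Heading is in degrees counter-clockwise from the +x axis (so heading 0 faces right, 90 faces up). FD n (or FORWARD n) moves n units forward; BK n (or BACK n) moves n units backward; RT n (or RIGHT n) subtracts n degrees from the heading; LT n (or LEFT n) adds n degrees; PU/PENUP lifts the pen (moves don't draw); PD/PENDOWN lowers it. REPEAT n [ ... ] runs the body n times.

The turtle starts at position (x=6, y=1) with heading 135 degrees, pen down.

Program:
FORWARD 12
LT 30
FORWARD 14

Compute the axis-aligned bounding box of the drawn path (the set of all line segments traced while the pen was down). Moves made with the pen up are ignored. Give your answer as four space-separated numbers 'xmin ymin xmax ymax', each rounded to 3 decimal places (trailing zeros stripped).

Answer: -16.008 1 6 13.109

Derivation:
Executing turtle program step by step:
Start: pos=(6,1), heading=135, pen down
FD 12: (6,1) -> (-2.485,9.485) [heading=135, draw]
LT 30: heading 135 -> 165
FD 14: (-2.485,9.485) -> (-16.008,13.109) [heading=165, draw]
Final: pos=(-16.008,13.109), heading=165, 2 segment(s) drawn

Segment endpoints: x in {-16.008, -2.485, 6}, y in {1, 9.485, 13.109}
xmin=-16.008, ymin=1, xmax=6, ymax=13.109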